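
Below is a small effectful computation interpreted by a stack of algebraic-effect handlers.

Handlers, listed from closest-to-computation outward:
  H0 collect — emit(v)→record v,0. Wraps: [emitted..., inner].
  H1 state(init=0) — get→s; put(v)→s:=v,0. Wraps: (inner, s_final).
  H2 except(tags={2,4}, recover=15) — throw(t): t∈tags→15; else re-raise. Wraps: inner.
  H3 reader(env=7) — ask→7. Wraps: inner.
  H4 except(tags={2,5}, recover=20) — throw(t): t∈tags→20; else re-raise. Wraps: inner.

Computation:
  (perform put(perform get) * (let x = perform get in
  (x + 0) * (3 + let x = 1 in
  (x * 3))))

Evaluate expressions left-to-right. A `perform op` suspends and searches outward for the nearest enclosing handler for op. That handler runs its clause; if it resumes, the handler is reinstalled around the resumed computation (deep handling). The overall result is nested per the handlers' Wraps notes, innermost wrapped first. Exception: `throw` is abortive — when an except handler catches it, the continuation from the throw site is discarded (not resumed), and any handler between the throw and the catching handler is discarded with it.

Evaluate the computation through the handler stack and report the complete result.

Step-by-step:
get @ H1 ⇒ 0
put(0) @ H1 ⇒ s:=0
get @ H1 ⇒ 0
H0 returns [0]
H1 returns ([0], 0)
H2 returns ([0], 0)
H3 returns ([0], 0)
H4 returns ([0], 0)
= ([0], 0)

Answer: ([0], 0)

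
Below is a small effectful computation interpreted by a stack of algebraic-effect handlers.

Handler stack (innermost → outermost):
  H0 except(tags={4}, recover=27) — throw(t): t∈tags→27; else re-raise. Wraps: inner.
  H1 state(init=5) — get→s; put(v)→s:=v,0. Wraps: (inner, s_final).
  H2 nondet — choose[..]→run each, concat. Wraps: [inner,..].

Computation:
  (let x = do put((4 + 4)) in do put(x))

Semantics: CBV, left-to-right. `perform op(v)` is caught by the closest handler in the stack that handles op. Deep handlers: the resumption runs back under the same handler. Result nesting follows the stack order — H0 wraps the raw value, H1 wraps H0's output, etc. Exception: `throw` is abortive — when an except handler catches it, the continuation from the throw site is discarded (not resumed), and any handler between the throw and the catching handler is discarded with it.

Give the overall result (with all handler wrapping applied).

Evaluation trace:
put(8) @ H1 ⇒ s:=8
put(0) @ H1 ⇒ s:=0
H0 returns 0
H1 returns (0, 0)
H2 returns [(0, 0)]
= [(0, 0)]

Answer: [(0, 0)]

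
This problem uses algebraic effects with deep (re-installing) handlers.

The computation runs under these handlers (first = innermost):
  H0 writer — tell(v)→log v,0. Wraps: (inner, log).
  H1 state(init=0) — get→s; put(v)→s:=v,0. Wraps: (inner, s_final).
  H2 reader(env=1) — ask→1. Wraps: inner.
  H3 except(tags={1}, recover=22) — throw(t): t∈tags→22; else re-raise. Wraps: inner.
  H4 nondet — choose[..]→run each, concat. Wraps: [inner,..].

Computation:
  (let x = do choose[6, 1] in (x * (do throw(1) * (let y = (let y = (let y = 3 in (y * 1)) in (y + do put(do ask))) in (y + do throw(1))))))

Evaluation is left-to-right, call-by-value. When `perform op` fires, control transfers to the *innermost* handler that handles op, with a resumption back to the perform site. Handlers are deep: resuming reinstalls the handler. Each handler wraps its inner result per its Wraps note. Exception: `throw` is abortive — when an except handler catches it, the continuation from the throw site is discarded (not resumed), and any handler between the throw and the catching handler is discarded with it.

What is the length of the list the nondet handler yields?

Step-by-step:
choose[6, 1] @ H4
  branch[0] choose=6:
    throw(1) @ H3 caught ⇒ 22
    H4 returns [22]
  branch[1] choose=1:
    throw(1) @ H3 caught ⇒ 22
    H4 returns [22]
= [22, 22]

Answer: 2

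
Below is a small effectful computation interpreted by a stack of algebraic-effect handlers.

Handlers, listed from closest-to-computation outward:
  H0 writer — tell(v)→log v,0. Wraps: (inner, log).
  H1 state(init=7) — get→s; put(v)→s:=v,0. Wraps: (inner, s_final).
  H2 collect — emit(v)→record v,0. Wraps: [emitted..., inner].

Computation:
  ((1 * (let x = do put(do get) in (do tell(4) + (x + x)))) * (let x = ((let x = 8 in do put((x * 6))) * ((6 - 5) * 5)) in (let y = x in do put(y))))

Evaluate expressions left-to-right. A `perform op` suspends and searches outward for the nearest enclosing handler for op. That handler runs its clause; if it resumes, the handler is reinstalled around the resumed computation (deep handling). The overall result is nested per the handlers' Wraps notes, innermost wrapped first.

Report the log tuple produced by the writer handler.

Evaluation trace:
get @ H1 ⇒ 7
put(7) @ H1 ⇒ s:=7
tell(4) @ H0 ⇒ log+=4
put(48) @ H1 ⇒ s:=48
put(0) @ H1 ⇒ s:=0
H0 returns (0, (4))
H1 returns ((0, (4)), 0)
H2 returns [((0, (4)), 0)]
= [((0, (4)), 0)]

Answer: (4)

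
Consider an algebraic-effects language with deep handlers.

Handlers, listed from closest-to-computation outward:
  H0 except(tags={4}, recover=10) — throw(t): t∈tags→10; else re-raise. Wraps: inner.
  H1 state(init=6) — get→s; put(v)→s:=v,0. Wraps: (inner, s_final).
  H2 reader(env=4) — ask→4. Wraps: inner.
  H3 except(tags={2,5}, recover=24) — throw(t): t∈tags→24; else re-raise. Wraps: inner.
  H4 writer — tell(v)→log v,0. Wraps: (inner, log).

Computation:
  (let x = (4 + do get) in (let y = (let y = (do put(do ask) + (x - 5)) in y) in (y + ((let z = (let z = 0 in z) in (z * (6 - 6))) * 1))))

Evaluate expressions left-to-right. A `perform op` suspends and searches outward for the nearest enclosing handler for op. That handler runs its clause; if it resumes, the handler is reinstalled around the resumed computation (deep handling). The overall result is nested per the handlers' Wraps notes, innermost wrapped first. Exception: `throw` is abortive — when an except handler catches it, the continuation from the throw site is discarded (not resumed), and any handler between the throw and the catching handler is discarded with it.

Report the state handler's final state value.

Answer: 4

Evaluation trace:
get @ H1 ⇒ 6
ask @ H2 ⇒ 4
put(4) @ H1 ⇒ s:=4
H0 returns 5
H1 returns (5, 4)
H2 returns (5, 4)
H3 returns (5, 4)
H4 returns ((5, 4), ())
= ((5, 4), ())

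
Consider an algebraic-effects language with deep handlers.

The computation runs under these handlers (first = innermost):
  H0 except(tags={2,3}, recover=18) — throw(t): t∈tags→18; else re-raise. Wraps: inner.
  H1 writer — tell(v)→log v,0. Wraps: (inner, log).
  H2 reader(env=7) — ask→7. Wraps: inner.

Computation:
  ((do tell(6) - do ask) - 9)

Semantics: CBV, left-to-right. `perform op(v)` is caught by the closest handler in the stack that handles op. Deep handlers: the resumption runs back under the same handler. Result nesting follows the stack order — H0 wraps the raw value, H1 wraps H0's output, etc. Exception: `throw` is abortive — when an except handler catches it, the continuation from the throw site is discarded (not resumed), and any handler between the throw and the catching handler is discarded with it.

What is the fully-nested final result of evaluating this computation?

Answer: (-16, (6))

Step-by-step:
tell(6) @ H1 ⇒ log+=6
ask @ H2 ⇒ 7
H0 returns -16
H1 returns (-16, (6))
H2 returns (-16, (6))
= (-16, (6))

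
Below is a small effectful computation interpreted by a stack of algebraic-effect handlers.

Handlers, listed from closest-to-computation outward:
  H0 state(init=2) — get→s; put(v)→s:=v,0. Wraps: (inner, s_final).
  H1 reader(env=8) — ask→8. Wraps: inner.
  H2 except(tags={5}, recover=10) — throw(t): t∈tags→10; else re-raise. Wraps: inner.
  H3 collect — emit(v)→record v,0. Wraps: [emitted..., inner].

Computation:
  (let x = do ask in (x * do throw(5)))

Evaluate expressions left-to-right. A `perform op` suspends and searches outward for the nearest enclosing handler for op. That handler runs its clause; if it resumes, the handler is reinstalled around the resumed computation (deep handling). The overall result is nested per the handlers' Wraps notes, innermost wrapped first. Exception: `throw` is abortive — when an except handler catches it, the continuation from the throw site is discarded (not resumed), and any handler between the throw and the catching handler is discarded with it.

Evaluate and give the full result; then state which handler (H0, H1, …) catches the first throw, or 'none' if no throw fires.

Working:
ask @ H1 ⇒ 8
throw(5) @ H2 caught ⇒ 10
H3 returns [10]
= [10]

Answer: [10] ; first throw caught by: H2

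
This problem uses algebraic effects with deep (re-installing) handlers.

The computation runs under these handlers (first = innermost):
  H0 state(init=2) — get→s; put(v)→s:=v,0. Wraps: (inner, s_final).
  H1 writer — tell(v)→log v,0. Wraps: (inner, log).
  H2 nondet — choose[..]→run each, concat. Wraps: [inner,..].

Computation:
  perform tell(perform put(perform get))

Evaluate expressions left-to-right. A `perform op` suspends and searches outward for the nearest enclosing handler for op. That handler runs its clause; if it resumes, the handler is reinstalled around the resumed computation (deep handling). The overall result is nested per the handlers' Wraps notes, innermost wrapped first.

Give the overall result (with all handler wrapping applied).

Answer: [((0, 2), (0))]

Evaluation trace:
get @ H0 ⇒ 2
put(2) @ H0 ⇒ s:=2
tell(0) @ H1 ⇒ log+=0
H0 returns (0, 2)
H1 returns ((0, 2), (0))
H2 returns [((0, 2), (0))]
= [((0, 2), (0))]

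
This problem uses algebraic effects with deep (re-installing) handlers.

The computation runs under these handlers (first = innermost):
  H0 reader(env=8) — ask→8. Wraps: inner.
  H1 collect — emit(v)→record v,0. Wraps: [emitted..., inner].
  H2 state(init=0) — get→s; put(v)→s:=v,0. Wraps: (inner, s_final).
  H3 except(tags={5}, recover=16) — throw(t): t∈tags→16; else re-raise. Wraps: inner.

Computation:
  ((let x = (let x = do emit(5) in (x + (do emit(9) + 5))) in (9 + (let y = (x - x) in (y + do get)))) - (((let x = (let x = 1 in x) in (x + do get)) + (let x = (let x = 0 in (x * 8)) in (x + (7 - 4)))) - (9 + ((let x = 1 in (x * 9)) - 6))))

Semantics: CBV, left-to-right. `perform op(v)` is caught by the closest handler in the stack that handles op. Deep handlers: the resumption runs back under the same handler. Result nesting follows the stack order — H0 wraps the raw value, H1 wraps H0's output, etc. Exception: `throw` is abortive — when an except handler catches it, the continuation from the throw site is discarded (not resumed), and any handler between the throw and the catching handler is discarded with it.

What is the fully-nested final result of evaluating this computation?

Evaluation trace:
emit(5) @ H1 ⇒ out+=5
emit(9) @ H1 ⇒ out+=9
get @ H2 ⇒ 0
get @ H2 ⇒ 0
H0 returns 17
H1 returns [5, 9, 17]
H2 returns ([5, 9, 17], 0)
H3 returns ([5, 9, 17], 0)
= ([5, 9, 17], 0)

Answer: ([5, 9, 17], 0)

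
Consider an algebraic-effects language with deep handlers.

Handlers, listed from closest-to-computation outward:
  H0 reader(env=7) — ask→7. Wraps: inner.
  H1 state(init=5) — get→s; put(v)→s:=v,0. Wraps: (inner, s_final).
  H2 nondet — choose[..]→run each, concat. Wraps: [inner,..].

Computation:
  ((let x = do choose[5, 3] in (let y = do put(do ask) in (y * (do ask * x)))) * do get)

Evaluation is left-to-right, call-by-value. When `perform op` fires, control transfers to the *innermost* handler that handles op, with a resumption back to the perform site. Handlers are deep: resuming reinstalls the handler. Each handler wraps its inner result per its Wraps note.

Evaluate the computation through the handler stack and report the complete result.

Step-by-step:
choose[5, 3] @ H2
  branch[0] choose=5:
    ask @ H0 ⇒ 7
    put(7) @ H1 ⇒ s:=7
    ask @ H0 ⇒ 7
    get @ H1 ⇒ 7
    H0 returns 0
    H1 returns (0, 7)
    H2 returns [(0, 7)]
  branch[1] choose=3:
    ask @ H0 ⇒ 7
    put(7) @ H1 ⇒ s:=7
    ask @ H0 ⇒ 7
    get @ H1 ⇒ 7
    H0 returns 0
    H1 returns (0, 7)
    H2 returns [(0, 7)]
= [(0, 7), (0, 7)]

Answer: [(0, 7), (0, 7)]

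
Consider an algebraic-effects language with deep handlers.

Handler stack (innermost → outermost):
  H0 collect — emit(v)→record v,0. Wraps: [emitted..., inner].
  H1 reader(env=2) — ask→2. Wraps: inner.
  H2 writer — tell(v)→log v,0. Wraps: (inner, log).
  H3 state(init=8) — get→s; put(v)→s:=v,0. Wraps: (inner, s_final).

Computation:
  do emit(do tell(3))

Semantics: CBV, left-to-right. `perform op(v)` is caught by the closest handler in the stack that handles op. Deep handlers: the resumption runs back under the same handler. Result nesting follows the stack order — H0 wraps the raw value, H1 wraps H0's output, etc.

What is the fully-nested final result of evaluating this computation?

Answer: (([0, 0], (3)), 8)

Step-by-step:
tell(3) @ H2 ⇒ log+=3
emit(0) @ H0 ⇒ out+=0
H0 returns [0, 0]
H1 returns [0, 0]
H2 returns ([0, 0], (3))
H3 returns (([0, 0], (3)), 8)
= (([0, 0], (3)), 8)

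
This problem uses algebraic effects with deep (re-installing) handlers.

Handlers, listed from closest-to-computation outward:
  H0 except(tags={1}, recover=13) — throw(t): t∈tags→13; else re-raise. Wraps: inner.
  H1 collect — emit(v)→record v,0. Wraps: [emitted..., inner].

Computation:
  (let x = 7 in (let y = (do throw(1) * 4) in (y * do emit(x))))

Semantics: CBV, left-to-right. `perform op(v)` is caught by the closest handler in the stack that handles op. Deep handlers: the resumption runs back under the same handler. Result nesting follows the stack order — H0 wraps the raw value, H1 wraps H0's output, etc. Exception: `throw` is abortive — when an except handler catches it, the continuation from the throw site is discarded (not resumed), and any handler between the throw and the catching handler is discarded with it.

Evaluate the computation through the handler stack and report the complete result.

Answer: [13]

Step-by-step:
throw(1) @ H0 caught ⇒ 13
H1 returns [13]
= [13]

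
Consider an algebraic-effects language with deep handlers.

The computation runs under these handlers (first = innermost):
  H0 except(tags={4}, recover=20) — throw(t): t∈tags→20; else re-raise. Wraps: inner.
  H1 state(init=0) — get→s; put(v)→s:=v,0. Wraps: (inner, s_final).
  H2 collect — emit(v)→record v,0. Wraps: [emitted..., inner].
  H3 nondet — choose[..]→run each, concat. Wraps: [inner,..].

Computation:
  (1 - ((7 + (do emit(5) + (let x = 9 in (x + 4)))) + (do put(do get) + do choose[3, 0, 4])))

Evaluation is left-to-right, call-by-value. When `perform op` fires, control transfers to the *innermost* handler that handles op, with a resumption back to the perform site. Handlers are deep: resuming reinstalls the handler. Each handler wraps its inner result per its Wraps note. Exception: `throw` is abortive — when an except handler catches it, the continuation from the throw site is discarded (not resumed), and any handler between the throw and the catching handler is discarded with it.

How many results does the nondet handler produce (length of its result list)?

Step-by-step:
emit(5) @ H2 ⇒ out+=5
get @ H1 ⇒ 0
put(0) @ H1 ⇒ s:=0
choose[3, 0, 4] @ H3
  branch[0] choose=3:
    H0 returns -22
    H1 returns (-22, 0)
    H2 returns [5, (-22, 0)]
    H3 returns [[5, (-22, 0)]]
  branch[1] choose=0:
    H0 returns -19
    H1 returns (-19, 0)
    H2 returns [5, (-19, 0)]
    H3 returns [[5, (-19, 0)]]
  branch[2] choose=4:
    H0 returns -23
    H1 returns (-23, 0)
    H2 returns [5, (-23, 0)]
    H3 returns [[5, (-23, 0)]]
= [[5, (-22, 0)], [5, (-19, 0)], [5, (-23, 0)]]

Answer: 3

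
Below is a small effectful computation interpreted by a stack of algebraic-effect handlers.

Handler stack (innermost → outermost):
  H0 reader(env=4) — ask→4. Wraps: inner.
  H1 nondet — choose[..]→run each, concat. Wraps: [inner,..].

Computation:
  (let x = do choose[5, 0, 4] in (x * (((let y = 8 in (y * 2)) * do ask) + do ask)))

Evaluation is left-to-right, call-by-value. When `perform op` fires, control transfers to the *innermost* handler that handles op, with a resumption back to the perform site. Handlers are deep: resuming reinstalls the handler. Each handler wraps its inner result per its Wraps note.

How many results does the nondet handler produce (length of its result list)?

Working:
choose[5, 0, 4] @ H1
  branch[0] choose=5:
    ask @ H0 ⇒ 4
    ask @ H0 ⇒ 4
    H0 returns 340
    H1 returns [340]
  branch[1] choose=0:
    ask @ H0 ⇒ 4
    ask @ H0 ⇒ 4
    H0 returns 0
    H1 returns [0]
  branch[2] choose=4:
    ask @ H0 ⇒ 4
    ask @ H0 ⇒ 4
    H0 returns 272
    H1 returns [272]
= [340, 0, 272]

Answer: 3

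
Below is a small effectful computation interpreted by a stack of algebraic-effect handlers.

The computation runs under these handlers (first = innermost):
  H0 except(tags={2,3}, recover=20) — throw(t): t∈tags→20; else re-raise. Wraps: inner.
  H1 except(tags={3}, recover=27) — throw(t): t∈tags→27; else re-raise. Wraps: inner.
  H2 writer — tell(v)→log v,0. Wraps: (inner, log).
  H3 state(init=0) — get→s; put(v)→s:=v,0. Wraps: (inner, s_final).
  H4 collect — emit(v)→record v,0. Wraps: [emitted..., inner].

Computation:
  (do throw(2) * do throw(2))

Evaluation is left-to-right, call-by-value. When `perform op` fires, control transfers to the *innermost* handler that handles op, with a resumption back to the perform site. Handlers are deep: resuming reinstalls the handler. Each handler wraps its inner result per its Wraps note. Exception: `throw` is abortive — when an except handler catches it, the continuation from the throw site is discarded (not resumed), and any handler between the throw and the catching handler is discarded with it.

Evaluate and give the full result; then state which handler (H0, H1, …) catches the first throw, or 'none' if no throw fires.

Working:
throw(2) @ H0 caught ⇒ 20
H1 returns 20
H2 returns (20, ())
H3 returns ((20, ()), 0)
H4 returns [((20, ()), 0)]
= [((20, ()), 0)]

Answer: [((20, ()), 0)] ; first throw caught by: H0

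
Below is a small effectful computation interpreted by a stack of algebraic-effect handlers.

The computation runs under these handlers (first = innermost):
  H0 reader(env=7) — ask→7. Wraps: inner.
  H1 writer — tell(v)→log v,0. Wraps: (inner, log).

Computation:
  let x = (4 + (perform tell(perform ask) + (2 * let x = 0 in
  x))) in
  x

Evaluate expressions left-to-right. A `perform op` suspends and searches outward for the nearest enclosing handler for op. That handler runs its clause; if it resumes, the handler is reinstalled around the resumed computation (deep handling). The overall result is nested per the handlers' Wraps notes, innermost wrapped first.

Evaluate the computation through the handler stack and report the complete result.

Answer: (4, (7))

Evaluation trace:
ask @ H0 ⇒ 7
tell(7) @ H1 ⇒ log+=7
H0 returns 4
H1 returns (4, (7))
= (4, (7))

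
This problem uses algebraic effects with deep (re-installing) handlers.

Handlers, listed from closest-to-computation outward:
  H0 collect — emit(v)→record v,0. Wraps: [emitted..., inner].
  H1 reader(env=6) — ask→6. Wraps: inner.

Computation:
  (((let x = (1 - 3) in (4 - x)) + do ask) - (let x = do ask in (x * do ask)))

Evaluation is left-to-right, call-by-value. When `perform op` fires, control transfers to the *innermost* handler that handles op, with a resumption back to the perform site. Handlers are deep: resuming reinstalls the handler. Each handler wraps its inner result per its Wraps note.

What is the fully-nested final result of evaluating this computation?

Answer: [-24]

Evaluation trace:
ask @ H1 ⇒ 6
ask @ H1 ⇒ 6
ask @ H1 ⇒ 6
H0 returns [-24]
H1 returns [-24]
= [-24]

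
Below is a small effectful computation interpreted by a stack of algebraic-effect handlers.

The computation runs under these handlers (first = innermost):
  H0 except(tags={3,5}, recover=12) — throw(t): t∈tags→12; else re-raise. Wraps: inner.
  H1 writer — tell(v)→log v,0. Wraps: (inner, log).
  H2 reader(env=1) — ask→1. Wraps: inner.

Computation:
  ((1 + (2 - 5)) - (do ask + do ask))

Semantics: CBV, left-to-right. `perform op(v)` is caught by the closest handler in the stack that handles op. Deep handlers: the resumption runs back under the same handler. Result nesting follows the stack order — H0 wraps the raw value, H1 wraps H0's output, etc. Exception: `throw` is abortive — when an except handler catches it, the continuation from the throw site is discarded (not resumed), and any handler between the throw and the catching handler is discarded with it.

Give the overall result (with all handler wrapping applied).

Answer: (-4, ())

Evaluation trace:
ask @ H2 ⇒ 1
ask @ H2 ⇒ 1
H0 returns -4
H1 returns (-4, ())
H2 returns (-4, ())
= (-4, ())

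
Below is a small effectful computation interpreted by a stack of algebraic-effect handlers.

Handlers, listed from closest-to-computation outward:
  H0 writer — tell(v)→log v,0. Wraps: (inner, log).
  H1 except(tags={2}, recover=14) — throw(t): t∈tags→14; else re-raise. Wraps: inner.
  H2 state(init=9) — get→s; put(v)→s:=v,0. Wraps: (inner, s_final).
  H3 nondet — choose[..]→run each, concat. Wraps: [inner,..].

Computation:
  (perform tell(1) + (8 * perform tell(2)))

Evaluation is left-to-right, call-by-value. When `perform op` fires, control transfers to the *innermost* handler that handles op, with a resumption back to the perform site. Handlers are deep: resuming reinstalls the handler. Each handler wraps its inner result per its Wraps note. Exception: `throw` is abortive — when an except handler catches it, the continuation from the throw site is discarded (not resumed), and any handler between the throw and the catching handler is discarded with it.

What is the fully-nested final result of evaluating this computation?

Answer: [((0, (1, 2)), 9)]

Working:
tell(1) @ H0 ⇒ log+=1
tell(2) @ H0 ⇒ log+=2
H0 returns (0, (1, 2))
H1 returns (0, (1, 2))
H2 returns ((0, (1, 2)), 9)
H3 returns [((0, (1, 2)), 9)]
= [((0, (1, 2)), 9)]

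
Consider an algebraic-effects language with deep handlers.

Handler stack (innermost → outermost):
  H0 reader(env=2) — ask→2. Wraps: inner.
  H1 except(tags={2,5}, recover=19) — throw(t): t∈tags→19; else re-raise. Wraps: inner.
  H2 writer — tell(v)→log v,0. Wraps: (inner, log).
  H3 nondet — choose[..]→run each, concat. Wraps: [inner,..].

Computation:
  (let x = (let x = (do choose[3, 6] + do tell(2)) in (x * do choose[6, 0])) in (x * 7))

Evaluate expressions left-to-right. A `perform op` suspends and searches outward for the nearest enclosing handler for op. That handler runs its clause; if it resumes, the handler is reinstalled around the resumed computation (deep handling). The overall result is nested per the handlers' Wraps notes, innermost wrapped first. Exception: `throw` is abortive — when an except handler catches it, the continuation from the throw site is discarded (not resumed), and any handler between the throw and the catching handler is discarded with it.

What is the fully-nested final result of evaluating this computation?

Evaluation trace:
choose[3, 6] @ H3
  branch[0] choose=3:
    tell(2) @ H2 ⇒ log+=2
    choose[6, 0] @ H3
      branch[0] choose=6:
        H0 returns 126
        H1 returns 126
        H2 returns (126, (2))
        H3 returns [(126, (2))]
      branch[1] choose=0:
        H0 returns 0
        H1 returns 0
        H2 returns (0, (2))
        H3 returns [(0, (2))]
  branch[1] choose=6:
    tell(2) @ H2 ⇒ log+=2
    choose[6, 0] @ H3
      branch[0] choose=6:
        H0 returns 252
        H1 returns 252
        H2 returns (252, (2))
        H3 returns [(252, (2))]
      branch[1] choose=0:
        H0 returns 0
        H1 returns 0
        H2 returns (0, (2))
        H3 returns [(0, (2))]
= [(126, (2)), (0, (2)), (252, (2)), (0, (2))]

Answer: [(126, (2)), (0, (2)), (252, (2)), (0, (2))]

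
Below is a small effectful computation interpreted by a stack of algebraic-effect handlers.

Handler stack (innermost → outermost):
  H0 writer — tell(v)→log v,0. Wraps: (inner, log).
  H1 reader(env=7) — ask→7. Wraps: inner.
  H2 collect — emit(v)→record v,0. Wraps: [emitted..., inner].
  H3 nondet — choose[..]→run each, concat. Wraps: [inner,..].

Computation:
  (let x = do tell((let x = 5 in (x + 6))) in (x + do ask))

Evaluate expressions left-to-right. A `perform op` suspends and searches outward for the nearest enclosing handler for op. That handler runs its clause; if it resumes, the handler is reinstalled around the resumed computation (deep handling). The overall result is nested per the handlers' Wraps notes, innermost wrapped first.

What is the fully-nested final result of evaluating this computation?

Step-by-step:
tell(11) @ H0 ⇒ log+=11
ask @ H1 ⇒ 7
H0 returns (7, (11))
H1 returns (7, (11))
H2 returns [(7, (11))]
H3 returns [[(7, (11))]]
= [[(7, (11))]]

Answer: [[(7, (11))]]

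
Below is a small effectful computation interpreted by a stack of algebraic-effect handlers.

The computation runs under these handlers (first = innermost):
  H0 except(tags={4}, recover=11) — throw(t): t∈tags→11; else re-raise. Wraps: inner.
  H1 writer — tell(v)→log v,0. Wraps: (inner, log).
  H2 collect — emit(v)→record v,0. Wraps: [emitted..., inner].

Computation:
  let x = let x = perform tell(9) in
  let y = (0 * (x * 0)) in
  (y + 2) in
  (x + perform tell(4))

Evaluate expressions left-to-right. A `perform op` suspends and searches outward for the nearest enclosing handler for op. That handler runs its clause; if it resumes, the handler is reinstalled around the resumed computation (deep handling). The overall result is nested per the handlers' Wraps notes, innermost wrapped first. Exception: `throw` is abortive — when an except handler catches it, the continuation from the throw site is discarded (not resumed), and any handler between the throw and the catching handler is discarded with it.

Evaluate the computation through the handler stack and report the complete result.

Answer: [(2, (9, 4))]

Step-by-step:
tell(9) @ H1 ⇒ log+=9
tell(4) @ H1 ⇒ log+=4
H0 returns 2
H1 returns (2, (9, 4))
H2 returns [(2, (9, 4))]
= [(2, (9, 4))]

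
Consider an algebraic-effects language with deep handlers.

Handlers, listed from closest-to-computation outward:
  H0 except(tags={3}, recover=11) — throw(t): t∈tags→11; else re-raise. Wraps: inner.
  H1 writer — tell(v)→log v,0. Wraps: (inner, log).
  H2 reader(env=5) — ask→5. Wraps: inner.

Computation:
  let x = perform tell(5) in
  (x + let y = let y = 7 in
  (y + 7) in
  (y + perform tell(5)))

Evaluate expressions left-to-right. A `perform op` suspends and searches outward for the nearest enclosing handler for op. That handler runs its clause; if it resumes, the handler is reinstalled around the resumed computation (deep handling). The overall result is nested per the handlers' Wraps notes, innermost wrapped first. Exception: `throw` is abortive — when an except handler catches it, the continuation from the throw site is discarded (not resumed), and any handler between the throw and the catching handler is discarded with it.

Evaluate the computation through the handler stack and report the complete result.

Step-by-step:
tell(5) @ H1 ⇒ log+=5
tell(5) @ H1 ⇒ log+=5
H0 returns 14
H1 returns (14, (5, 5))
H2 returns (14, (5, 5))
= (14, (5, 5))

Answer: (14, (5, 5))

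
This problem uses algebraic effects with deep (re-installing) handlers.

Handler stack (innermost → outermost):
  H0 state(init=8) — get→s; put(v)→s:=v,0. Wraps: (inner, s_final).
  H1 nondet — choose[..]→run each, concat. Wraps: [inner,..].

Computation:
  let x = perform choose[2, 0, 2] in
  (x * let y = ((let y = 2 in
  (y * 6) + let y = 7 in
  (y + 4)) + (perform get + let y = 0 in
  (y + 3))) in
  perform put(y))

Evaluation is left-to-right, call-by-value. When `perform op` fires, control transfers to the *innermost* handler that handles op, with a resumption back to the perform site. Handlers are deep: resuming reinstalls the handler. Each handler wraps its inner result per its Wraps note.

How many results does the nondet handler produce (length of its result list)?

Answer: 3

Working:
choose[2, 0, 2] @ H1
  branch[0] choose=2:
    get @ H0 ⇒ 8
    put(34) @ H0 ⇒ s:=34
    H0 returns (0, 34)
    H1 returns [(0, 34)]
  branch[1] choose=0:
    get @ H0 ⇒ 8
    put(34) @ H0 ⇒ s:=34
    H0 returns (0, 34)
    H1 returns [(0, 34)]
  branch[2] choose=2:
    get @ H0 ⇒ 8
    put(34) @ H0 ⇒ s:=34
    H0 returns (0, 34)
    H1 returns [(0, 34)]
= [(0, 34), (0, 34), (0, 34)]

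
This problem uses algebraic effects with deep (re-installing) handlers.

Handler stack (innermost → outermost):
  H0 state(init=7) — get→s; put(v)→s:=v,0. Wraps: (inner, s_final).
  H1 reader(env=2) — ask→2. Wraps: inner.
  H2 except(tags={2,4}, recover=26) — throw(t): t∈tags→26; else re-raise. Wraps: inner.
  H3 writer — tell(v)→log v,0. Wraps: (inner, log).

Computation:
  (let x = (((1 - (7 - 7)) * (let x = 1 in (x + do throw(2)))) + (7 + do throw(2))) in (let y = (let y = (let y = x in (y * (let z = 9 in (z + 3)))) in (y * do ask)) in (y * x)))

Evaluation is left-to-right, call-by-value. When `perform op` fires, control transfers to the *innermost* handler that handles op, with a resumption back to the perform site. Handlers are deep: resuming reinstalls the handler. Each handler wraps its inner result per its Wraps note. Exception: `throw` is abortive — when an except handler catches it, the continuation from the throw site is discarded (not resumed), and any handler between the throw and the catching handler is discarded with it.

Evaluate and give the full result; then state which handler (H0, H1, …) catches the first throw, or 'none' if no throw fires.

Answer: (26, ()) ; first throw caught by: H2

Working:
throw(2) @ H2 caught ⇒ 26
H3 returns (26, ())
= (26, ())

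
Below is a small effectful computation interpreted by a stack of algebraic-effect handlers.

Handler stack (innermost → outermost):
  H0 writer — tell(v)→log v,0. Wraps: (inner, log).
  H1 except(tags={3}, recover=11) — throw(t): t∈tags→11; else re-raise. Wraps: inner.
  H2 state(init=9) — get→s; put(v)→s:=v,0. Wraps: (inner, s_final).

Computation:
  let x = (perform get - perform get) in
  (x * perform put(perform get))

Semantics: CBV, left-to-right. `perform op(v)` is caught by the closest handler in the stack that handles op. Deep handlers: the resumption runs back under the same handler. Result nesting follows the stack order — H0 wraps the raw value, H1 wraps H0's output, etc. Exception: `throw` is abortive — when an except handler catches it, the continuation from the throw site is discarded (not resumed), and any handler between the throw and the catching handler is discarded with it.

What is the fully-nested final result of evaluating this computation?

Working:
get @ H2 ⇒ 9
get @ H2 ⇒ 9
get @ H2 ⇒ 9
put(9) @ H2 ⇒ s:=9
H0 returns (0, ())
H1 returns (0, ())
H2 returns ((0, ()), 9)
= ((0, ()), 9)

Answer: ((0, ()), 9)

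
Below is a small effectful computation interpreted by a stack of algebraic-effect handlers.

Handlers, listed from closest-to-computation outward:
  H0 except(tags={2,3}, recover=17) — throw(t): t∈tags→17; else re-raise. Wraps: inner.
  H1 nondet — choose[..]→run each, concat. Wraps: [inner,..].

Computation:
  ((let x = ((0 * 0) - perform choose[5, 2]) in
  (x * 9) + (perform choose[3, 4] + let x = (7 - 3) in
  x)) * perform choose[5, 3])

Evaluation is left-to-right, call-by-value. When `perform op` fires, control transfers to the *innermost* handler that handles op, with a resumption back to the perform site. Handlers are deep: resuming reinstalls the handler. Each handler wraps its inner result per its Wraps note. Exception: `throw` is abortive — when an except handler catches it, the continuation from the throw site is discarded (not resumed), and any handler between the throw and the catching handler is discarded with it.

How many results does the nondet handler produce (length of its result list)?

Answer: 8

Evaluation trace:
choose[5, 2] @ H1
  branch[0] choose=5:
    choose[3, 4] @ H1
      branch[0] choose=3:
        choose[5, 3] @ H1
          branch[0] choose=5:
            H0 returns -190
            H1 returns [-190]
          branch[1] choose=3:
            H0 returns -114
            H1 returns [-114]
      branch[1] choose=4:
        choose[5, 3] @ H1
          branch[0] choose=5:
            H0 returns -185
            H1 returns [-185]
          branch[1] choose=3:
            H0 returns -111
            H1 returns [-111]
  branch[1] choose=2:
    choose[3, 4] @ H1
      branch[0] choose=3:
        choose[5, 3] @ H1
          branch[0] choose=5:
            H0 returns -55
            H1 returns [-55]
          branch[1] choose=3:
            H0 returns -33
            H1 returns [-33]
      branch[1] choose=4:
        choose[5, 3] @ H1
          branch[0] choose=5:
            H0 returns -50
            H1 returns [-50]
          branch[1] choose=3:
            H0 returns -30
            H1 returns [-30]
= [-190, -114, -185, -111, -55, -33, -50, -30]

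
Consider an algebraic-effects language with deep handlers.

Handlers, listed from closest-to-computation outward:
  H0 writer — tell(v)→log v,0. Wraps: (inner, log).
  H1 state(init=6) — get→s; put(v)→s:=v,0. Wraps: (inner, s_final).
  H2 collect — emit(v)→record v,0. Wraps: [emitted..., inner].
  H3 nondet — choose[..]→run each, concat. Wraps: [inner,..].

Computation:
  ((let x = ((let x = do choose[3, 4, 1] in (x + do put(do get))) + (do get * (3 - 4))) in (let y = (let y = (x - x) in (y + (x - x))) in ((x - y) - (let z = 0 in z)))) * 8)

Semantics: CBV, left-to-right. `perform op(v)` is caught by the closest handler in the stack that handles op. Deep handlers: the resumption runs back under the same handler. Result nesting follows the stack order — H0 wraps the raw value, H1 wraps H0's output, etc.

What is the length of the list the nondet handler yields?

Evaluation trace:
choose[3, 4, 1] @ H3
  branch[0] choose=3:
    get @ H1 ⇒ 6
    put(6) @ H1 ⇒ s:=6
    get @ H1 ⇒ 6
    H0 returns (-24, ())
    H1 returns ((-24, ()), 6)
    H2 returns [((-24, ()), 6)]
    H3 returns [[((-24, ()), 6)]]
  branch[1] choose=4:
    get @ H1 ⇒ 6
    put(6) @ H1 ⇒ s:=6
    get @ H1 ⇒ 6
    H0 returns (-16, ())
    H1 returns ((-16, ()), 6)
    H2 returns [((-16, ()), 6)]
    H3 returns [[((-16, ()), 6)]]
  branch[2] choose=1:
    get @ H1 ⇒ 6
    put(6) @ H1 ⇒ s:=6
    get @ H1 ⇒ 6
    H0 returns (-40, ())
    H1 returns ((-40, ()), 6)
    H2 returns [((-40, ()), 6)]
    H3 returns [[((-40, ()), 6)]]
= [[((-24, ()), 6)], [((-16, ()), 6)], [((-40, ()), 6)]]

Answer: 3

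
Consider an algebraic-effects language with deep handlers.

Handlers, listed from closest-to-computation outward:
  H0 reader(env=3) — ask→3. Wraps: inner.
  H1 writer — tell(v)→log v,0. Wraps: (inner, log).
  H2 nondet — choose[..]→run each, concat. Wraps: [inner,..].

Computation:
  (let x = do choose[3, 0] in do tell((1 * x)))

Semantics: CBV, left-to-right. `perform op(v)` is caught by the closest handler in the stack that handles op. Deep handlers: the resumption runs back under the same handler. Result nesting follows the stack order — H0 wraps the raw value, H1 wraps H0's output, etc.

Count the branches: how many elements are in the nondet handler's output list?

Step-by-step:
choose[3, 0] @ H2
  branch[0] choose=3:
    tell(3) @ H1 ⇒ log+=3
    H0 returns 0
    H1 returns (0, (3))
    H2 returns [(0, (3))]
  branch[1] choose=0:
    tell(0) @ H1 ⇒ log+=0
    H0 returns 0
    H1 returns (0, (0))
    H2 returns [(0, (0))]
= [(0, (3)), (0, (0))]

Answer: 2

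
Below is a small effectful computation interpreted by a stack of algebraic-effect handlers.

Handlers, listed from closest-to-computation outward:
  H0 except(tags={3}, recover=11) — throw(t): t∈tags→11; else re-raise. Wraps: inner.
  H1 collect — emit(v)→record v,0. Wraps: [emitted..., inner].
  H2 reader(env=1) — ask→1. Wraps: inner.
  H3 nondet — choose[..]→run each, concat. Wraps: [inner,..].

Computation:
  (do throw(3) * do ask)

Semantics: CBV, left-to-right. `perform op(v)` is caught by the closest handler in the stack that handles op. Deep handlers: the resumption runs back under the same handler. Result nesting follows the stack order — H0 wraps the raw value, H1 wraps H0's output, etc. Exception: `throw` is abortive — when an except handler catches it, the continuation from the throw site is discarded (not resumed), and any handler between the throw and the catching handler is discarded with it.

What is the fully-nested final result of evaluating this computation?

Evaluation trace:
throw(3) @ H0 caught ⇒ 11
H1 returns [11]
H2 returns [11]
H3 returns [[11]]
= [[11]]

Answer: [[11]]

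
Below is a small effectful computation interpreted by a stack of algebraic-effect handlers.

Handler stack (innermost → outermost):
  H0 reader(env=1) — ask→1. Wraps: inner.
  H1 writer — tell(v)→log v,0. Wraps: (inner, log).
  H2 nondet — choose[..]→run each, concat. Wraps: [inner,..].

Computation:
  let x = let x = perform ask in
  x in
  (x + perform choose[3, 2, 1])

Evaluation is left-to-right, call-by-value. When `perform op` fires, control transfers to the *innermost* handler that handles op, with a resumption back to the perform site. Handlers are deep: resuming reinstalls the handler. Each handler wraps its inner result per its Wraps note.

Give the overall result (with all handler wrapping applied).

Working:
ask @ H0 ⇒ 1
choose[3, 2, 1] @ H2
  branch[0] choose=3:
    H0 returns 4
    H1 returns (4, ())
    H2 returns [(4, ())]
  branch[1] choose=2:
    H0 returns 3
    H1 returns (3, ())
    H2 returns [(3, ())]
  branch[2] choose=1:
    H0 returns 2
    H1 returns (2, ())
    H2 returns [(2, ())]
= [(4, ()), (3, ()), (2, ())]

Answer: [(4, ()), (3, ()), (2, ())]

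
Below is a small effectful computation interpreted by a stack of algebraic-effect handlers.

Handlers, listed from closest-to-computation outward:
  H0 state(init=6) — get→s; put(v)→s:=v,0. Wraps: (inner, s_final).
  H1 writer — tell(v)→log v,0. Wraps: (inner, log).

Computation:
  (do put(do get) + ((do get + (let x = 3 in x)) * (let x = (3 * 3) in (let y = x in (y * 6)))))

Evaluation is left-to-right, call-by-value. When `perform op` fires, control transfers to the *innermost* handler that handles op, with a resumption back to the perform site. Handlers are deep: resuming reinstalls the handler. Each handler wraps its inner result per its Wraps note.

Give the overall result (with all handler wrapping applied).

Answer: ((486, 6), ())

Evaluation trace:
get @ H0 ⇒ 6
put(6) @ H0 ⇒ s:=6
get @ H0 ⇒ 6
H0 returns (486, 6)
H1 returns ((486, 6), ())
= ((486, 6), ())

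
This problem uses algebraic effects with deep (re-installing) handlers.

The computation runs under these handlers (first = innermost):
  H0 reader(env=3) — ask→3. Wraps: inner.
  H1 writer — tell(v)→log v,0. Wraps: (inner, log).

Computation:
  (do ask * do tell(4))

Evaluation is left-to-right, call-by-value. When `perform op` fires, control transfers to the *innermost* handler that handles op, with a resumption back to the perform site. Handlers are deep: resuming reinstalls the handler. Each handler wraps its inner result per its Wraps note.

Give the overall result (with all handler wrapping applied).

Answer: (0, (4))

Step-by-step:
ask @ H0 ⇒ 3
tell(4) @ H1 ⇒ log+=4
H0 returns 0
H1 returns (0, (4))
= (0, (4))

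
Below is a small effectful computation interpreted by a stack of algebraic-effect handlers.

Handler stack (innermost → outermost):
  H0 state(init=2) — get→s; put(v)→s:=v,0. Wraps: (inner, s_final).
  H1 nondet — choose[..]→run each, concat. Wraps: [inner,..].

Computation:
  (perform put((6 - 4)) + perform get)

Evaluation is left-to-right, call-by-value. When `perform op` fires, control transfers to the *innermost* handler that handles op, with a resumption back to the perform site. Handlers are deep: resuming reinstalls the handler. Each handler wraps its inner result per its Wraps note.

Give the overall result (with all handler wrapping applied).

Answer: [(2, 2)]

Step-by-step:
put(2) @ H0 ⇒ s:=2
get @ H0 ⇒ 2
H0 returns (2, 2)
H1 returns [(2, 2)]
= [(2, 2)]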